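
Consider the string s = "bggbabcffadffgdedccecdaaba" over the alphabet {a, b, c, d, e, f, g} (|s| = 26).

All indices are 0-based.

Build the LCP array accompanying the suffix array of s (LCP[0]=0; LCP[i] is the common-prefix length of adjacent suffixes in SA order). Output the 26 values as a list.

sorted suffixes:
  #0 SA[0]=25  'a'
  #1 SA[1]=22  'aaba'
  #2 SA[2]=23  'aba'
  #3 SA[3]=4  'abcffadffgdedccecdaaba'
  #4 SA[4]=9  'adffgdedccecdaaba'
  #5 SA[5]=24  'ba'
  #6 SA[6]=3  'babcffadffgdedccecdaaba'
  #7 SA[7]=5  'bcffadffgdedccecdaaba'
  #8 SA[8]=0  'bggbabcffadffgdedccecdaaba'
  #9 SA[9]=17  'ccecdaaba'
  #10 SA[10]=20  'cdaaba'
  #11 SA[11]=18  'cecdaaba'
  #12 SA[12]=6  'cffadffgdedccecdaaba'
  #13 SA[13]=21  'daaba'
  #14 SA[14]=16  'dccecdaaba'
  #15 SA[15]=14  'dedccecdaaba'
  #16 SA[16]=10  'dffgdedccecdaaba'
  #17 SA[17]=19  'ecdaaba'
  #18 SA[18]=15  'edccecdaaba'
  #19 SA[19]=8  'fadffgdedccecdaaba'
  #20 SA[20]=7  'ffadffgdedccecdaaba'
  #21 SA[21]=11  'ffgdedccecdaaba'
  #22 SA[22]=12  'fgdedccecdaaba'
  #23 SA[23]=2  'gbabcffadffgdedccecdaaba'
  #24 SA[24]=13  'gdedccecdaaba'
  #25 SA[25]=1  'ggbabcffadffgdedccecdaaba'

SA = [25, 22, 23, 4, 9, 24, 3, 5, 0, 17, 20, 18, 6, 21, 16, 14, 10, 19, 15, 8, 7, 11, 12, 2, 13, 1]
i: (SA[i-1],SA[i]) lcp shared
  1: (25,22) 1 'a'
  2: (22,23) 1 'a'
  3: (23,4) 2 'ab'
  4: (4,9) 1 'a'
  5: (9,24) 0 ''
  6: (24,3) 2 'ba'
  7: (3,5) 1 'b'
  8: (5,0) 1 'b'
  9: (0,17) 0 ''
  10: (17,20) 1 'c'
  11: (20,18) 1 'c'
  12: (18,6) 1 'c'
  13: (6,21) 0 ''
  14: (21,16) 1 'd'
  15: (16,14) 1 'd'
  16: (14,10) 1 'd'
  17: (10,19) 0 ''
  18: (19,15) 1 'e'
  19: (15,8) 0 ''
  20: (8,7) 1 'f'
  21: (7,11) 2 'ff'
  22: (11,12) 1 'f'
  23: (12,2) 0 ''
  24: (2,13) 1 'g'
  25: (13,1) 1 'g'

[0, 1, 1, 2, 1, 0, 2, 1, 1, 0, 1, 1, 1, 0, 1, 1, 1, 0, 1, 0, 1, 2, 1, 0, 1, 1]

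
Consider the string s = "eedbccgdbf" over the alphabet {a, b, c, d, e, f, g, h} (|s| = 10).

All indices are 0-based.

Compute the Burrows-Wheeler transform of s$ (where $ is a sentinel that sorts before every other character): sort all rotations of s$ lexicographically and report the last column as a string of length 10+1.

fddbcege$bc

rank  rotation     last
    0  $eedbccgdbf  f
    1  bccgdbf$eed  d
    2  bf$eedbccgd  d
    3  ccgdbf$eedb  b
    4  cgdbf$eedbc  c
    5  dbccgdbf$ee  e
    6  dbf$eedbccg  g
    7  edbccgdbf$e  e
    8  eedbccgdbf$  $
    9  f$eedbccgdb  b
   10  gdbf$eedbcc  c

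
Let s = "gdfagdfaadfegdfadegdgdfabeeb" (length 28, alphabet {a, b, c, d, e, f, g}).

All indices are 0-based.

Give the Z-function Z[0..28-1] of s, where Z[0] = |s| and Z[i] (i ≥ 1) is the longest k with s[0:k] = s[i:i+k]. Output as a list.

[28, 0, 0, 0, 4, 0, 0, 0, 0, 0, 0, 0, 4, 0, 0, 0, 0, 0, 2, 0, 4, 0, 0, 0, 0, 0, 0, 0]

Z[0]=28
i=1: i≥r, start 0; Z[1]=0
i=2: i≥r, start 0; Z[2]=0
i=3: i≥r, start 0; Z[3]=0
i=4: i≥r, start 0; Z[4]=4 scan→box=[4,8)
i=5: min(r-i=3, Z[1]=0)=0; Z[5]=0
i=6: min(r-i=2, Z[2]=0)=0; Z[6]=0
i=7: min(r-i=1, Z[3]=0)=0; Z[7]=0
i=8: i≥r, start 0; Z[8]=0
i=9: i≥r, start 0; Z[9]=0
i=10: i≥r, start 0; Z[10]=0
i=11: i≥r, start 0; Z[11]=0
i=12: i≥r, start 0; Z[12]=4 scan→box=[12,16)
i=13: min(r-i=3, Z[1]=0)=0; Z[13]=0
i=14: min(r-i=2, Z[2]=0)=0; Z[14]=0
i=15: min(r-i=1, Z[3]=0)=0; Z[15]=0
i=16: i≥r, start 0; Z[16]=0
i=17: i≥r, start 0; Z[17]=0
i=18: i≥r, start 0; Z[18]=2 scan→box=[18,20)
i=19: min(r-i=1, Z[1]=0)=0; Z[19]=0
i=20: i≥r, start 0; Z[20]=4 scan→box=[20,24)
i=21: min(r-i=3, Z[1]=0)=0; Z[21]=0
i=22: min(r-i=2, Z[2]=0)=0; Z[22]=0
i=23: min(r-i=1, Z[3]=0)=0; Z[23]=0
i=24: i≥r, start 0; Z[24]=0
i=25: i≥r, start 0; Z[25]=0
i=26: i≥r, start 0; Z[26]=0
i=27: i≥r, start 0; Z[27]=0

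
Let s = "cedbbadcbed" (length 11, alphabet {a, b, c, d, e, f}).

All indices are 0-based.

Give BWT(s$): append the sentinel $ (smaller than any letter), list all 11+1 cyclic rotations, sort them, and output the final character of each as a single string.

rank  rotation      last
    0  $cedbbadcbed  d
    1  adcbed$cedbb  b
    2  badcbed$cedb  b
    3  bbadcbed$ced  d
    4  bed$cedbbadc  c
    5  cbed$cedbbad  d
    6  cedbbadcbed$  $
    7  d$cedbbadcbe  e
    8  dbbadcbed$ce  e
    9  dcbed$cedbba  a
   10  ed$cedbbadcb  b
   11  edbbadcbed$c  c

dbbdcd$eeabc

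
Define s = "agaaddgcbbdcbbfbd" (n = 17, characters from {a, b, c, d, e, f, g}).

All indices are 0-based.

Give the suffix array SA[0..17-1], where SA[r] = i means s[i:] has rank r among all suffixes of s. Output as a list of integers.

rank→(start, suffix):
  0 → (2, 'aaddgcbbdcbbfbd')
  1 → (3, 'addgcbbdcbbfbd')
  2 → (0, 'agaaddgcbbdcbbfbd')
  3 → (8, 'bbdcbbfbd')
  4 → (12, 'bbfbd')
  5 → (15, 'bd')
  6 → (9, 'bdcbbfbd')
  7 → (13, 'bfbd')
  8 → (7, 'cbbdcbbfbd')
  9 → (11, 'cbbfbd')
  10 → (16, 'd')
  11 → (10, 'dcbbfbd')
  12 → (4, 'ddgcbbdcbbfbd')
  13 → (5, 'dgcbbdcbbfbd')
  14 → (14, 'fbd')
  15 → (1, 'gaaddgcbbdcbbfbd')
  16 → (6, 'gcbbdcbbfbd')

[2, 3, 0, 8, 12, 15, 9, 13, 7, 11, 16, 10, 4, 5, 14, 1, 6]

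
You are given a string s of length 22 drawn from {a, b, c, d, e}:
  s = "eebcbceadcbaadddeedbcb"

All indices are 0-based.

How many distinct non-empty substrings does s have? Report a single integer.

rank | idx | suffix
   0 |  11 | aadddeedbcb
   1 |   7 | adcbaadddeedbcb
   2 |  12 | adddeedbcb
   3 |  21 | b
   4 |  10 | baadddeedbcb
   5 |  19 | bcb
   6 |   2 | bcbceadcbaadddeedbcb
   7 |   4 | bceadcbaadddeedbcb
   8 |  20 | cb
   9 |   9 | cbaadddeedbcb
  10 |   3 | cbceadcbaadddeedbcb
  11 |   5 | ceadcbaadddeedbcb
  12 |  18 | dbcb
  13 |   8 | dcbaadddeedbcb
  14 |  13 | dddeedbcb
  15 |  14 | ddeedbcb
  16 |  15 | deedbcb
  17 |   6 | eadcbaadddeedbcb
  18 |   1 | ebcbceadcbaadddeedbcb
  19 |  17 | edbcb
  20 |   0 | eebcbceadcbaadddeedbcb
  21 |  16 | eedbcb

SA = [11, 7, 12, 21, 10, 19, 2, 4, 20, 9, 3, 5, 18, 8, 13, 14, 15, 6, 1, 17, 0, 16]
[i] adj suffixes → lcp
  [1] 11/7 → 1 ('a')
  [2] 7/12 → 2 ('ad')
  [3] 12/21 → 0 ('')
  [4] 21/10 → 1 ('b')
  [5] 10/19 → 1 ('b')
  [6] 19/2 → 3 ('bcb')
  [7] 2/4 → 2 ('bc')
  [8] 4/20 → 0 ('')
  [9] 20/9 → 2 ('cb')
  [10] 9/3 → 2 ('cb')
  [11] 3/5 → 1 ('c')
  [12] 5/18 → 0 ('')
  [13] 18/8 → 1 ('d')
  [14] 8/13 → 1 ('d')
  [15] 13/14 → 2 ('dd')
  [16] 14/15 → 1 ('d')
  [17] 15/6 → 0 ('')
  [18] 6/1 → 1 ('e')
  [19] 1/17 → 1 ('e')
  [20] 17/0 → 1 ('e')
  [21] 0/16 → 2 ('ee')

n(n+1)/2 = 22·23/2 = 253
Σ LCP = 0 + 1 + 2 + 0 + 1 + 1 + 3 + 2 + 0 + 2 + 2 + 1 + 0 + 1 + 1 + 2 + 1 + 0 + 1 + 1 + 1 + 2 = 25
distinct = 253 − 25 = 228

228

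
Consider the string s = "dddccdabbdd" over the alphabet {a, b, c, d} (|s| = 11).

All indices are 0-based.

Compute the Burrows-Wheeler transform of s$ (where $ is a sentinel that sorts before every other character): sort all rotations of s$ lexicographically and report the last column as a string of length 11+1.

rank  rotation      last
    0  $dddccdabbdd  d
    1  abbdd$dddccd  d
    2  bbdd$dddccda  a
    3  bdd$dddccdab  b
    4  ccdabbdd$ddd  d
    5  cdabbdd$dddc  c
    6  d$dddccdabbd  d
    7  dabbdd$dddcc  c
    8  dccdabbdd$dd  d
    9  dd$dddccdabb  b
   10  ddccdabbdd$d  d
   11  dddccdabbdd$  $

ddabdcdcdbd$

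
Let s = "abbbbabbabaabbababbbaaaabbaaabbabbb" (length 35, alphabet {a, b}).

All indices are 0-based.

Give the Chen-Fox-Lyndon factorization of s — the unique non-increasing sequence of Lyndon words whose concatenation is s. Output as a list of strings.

["abbbb", "abb", "ab", "aabbababbb", "aaaabbaaabbabbb"]

emit factor 1: 'abbbb' (i=0, period=5)
emit factor 2: 'abb' (i=5, period=3)
emit factor 3: 'ab' (i=8, period=2)
emit factor 4: 'aabbababbb' (i=10, period=10)
emit factor 5: 'aaaabbaaabbabbb' (i=20, period=15)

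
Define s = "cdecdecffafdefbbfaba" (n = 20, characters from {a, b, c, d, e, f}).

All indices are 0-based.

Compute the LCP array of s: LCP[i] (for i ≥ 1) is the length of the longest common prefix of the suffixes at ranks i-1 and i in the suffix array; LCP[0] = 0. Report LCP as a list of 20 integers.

rank→(start, suffix):
  0 → (19, 'a')
  1 → (17, 'aba')
  2 → (9, 'afdefbbfaba')
  3 → (18, 'ba')
  4 → (14, 'bbfaba')
  5 → (15, 'bfaba')
  6 → (0, 'cdecdecffafdefbbfaba')
  7 → (3, 'cdecffafdefbbfaba')
  8 → (6, 'cffafdefbbfaba')
  9 → (1, 'decdecffafdefbbfaba')
  10 → (4, 'decffafdefbbfaba')
  11 → (11, 'defbbfaba')
  12 → (2, 'ecdecffafdefbbfaba')
  13 → (5, 'ecffafdefbbfaba')
  14 → (12, 'efbbfaba')
  15 → (16, 'faba')
  16 → (8, 'fafdefbbfaba')
  17 → (13, 'fbbfaba')
  18 → (10, 'fdefbbfaba')
  19 → (7, 'ffafdefbbfaba')

SA = [19, 17, 9, 18, 14, 15, 0, 3, 6, 1, 4, 11, 2, 5, 12, 16, 8, 13, 10, 7]
[i] adj suffixes → lcp
  [1] 19/17 → 1 ('a')
  [2] 17/9 → 1 ('a')
  [3] 9/18 → 0 ('')
  [4] 18/14 → 1 ('b')
  [5] 14/15 → 1 ('b')
  [6] 15/0 → 0 ('')
  [7] 0/3 → 4 ('cdec')
  [8] 3/6 → 1 ('c')
  [9] 6/1 → 0 ('')
  [10] 1/4 → 3 ('dec')
  [11] 4/11 → 2 ('de')
  [12] 11/2 → 0 ('')
  [13] 2/5 → 2 ('ec')
  [14] 5/12 → 1 ('e')
  [15] 12/16 → 0 ('')
  [16] 16/8 → 2 ('fa')
  [17] 8/13 → 1 ('f')
  [18] 13/10 → 1 ('f')
  [19] 10/7 → 1 ('f')

[0, 1, 1, 0, 1, 1, 0, 4, 1, 0, 3, 2, 0, 2, 1, 0, 2, 1, 1, 1]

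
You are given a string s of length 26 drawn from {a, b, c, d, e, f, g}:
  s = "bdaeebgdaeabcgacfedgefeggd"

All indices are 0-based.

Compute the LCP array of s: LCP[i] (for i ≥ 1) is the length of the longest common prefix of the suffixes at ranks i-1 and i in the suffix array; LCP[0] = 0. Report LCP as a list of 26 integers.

[0, 1, 1, 2, 0, 1, 1, 0, 1, 0, 1, 3, 1, 0, 1, 1, 1, 1, 1, 0, 2, 0, 1, 2, 1, 1]

rank→(start, suffix):
  0 → (10, 'abcgacfedgefeggd')
  1 → (14, 'acfedgefeggd')
  2 → (8, 'aeabcgacfedgefeggd')
  3 → (2, 'aeebgdaeabcgacfedgefeggd')
  4 → (11, 'bcgacfedgefeggd')
  5 → (0, 'bdaeebgdaeabcgacfedgefeggd')
  6 → (5, 'bgdaeabcgacfedgefeggd')
  7 → (15, 'cfedgefeggd')
  8 → (12, 'cgacfedgefeggd')
  9 → (25, 'd')
  10 → (7, 'daeabcgacfedgefeggd')
  11 → (1, 'daeebgdaeabcgacfedgefeggd')
  12 → (18, 'dgefeggd')
  13 → (9, 'eabcgacfedgefeggd')
  14 → (4, 'ebgdaeabcgacfedgefeggd')
  15 → (17, 'edgefeggd')
  16 → (3, 'eebgdaeabcgacfedgefeggd')
  17 → (20, 'efeggd')
  18 → (22, 'eggd')
  19 → (16, 'fedgefeggd')
  20 → (21, 'feggd')
  21 → (13, 'gacfedgefeggd')
  22 → (24, 'gd')
  23 → (6, 'gdaeabcgacfedgefeggd')
  24 → (19, 'gefeggd')
  25 → (23, 'ggd')

SA = [10, 14, 8, 2, 11, 0, 5, 15, 12, 25, 7, 1, 18, 9, 4, 17, 3, 20, 22, 16, 21, 13, 24, 6, 19, 23]
[i] adj suffixes → lcp
  [1] 10/14 → 1 ('a')
  [2] 14/8 → 1 ('a')
  [3] 8/2 → 2 ('ae')
  [4] 2/11 → 0 ('')
  [5] 11/0 → 1 ('b')
  [6] 0/5 → 1 ('b')
  [7] 5/15 → 0 ('')
  [8] 15/12 → 1 ('c')
  [9] 12/25 → 0 ('')
  [10] 25/7 → 1 ('d')
  [11] 7/1 → 3 ('dae')
  [12] 1/18 → 1 ('d')
  [13] 18/9 → 0 ('')
  [14] 9/4 → 1 ('e')
  [15] 4/17 → 1 ('e')
  [16] 17/3 → 1 ('e')
  [17] 3/20 → 1 ('e')
  [18] 20/22 → 1 ('e')
  [19] 22/16 → 0 ('')
  [20] 16/21 → 2 ('fe')
  [21] 21/13 → 0 ('')
  [22] 13/24 → 1 ('g')
  [23] 24/6 → 2 ('gd')
  [24] 6/19 → 1 ('g')
  [25] 19/23 → 1 ('g')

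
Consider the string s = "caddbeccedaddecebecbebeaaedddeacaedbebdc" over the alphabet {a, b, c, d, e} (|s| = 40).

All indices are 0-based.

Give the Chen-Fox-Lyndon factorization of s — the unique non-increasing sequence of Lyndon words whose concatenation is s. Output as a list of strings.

emit factor 1: 'c' (i=0, period=1)
emit factor 2: 'addbeccedaddecebecbebe' (i=1, period=22)
emit factor 3: 'aaedddeacaedbebdc' (i=23, period=17)

["c", "addbeccedaddecebecbebe", "aaedddeacaedbebdc"]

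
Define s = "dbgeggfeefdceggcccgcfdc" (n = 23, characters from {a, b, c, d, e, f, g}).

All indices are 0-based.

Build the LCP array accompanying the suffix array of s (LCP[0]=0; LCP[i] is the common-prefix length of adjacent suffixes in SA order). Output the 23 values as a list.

rank | idx | suffix
   0 |   1 | bgeggfeefdceggcccgcfdc
   1 |  22 | c
   2 |  15 | cccgcfdc
   3 |  16 | ccgcfdc
   4 |  11 | ceggcccgcfdc
   5 |  19 | cfdc
   6 |  17 | cgcfdc
   7 |   0 | dbgeggfeefdceggcccgcfdc
   8 |  21 | dc
   9 |  10 | dceggcccgcfdc
  10 |   7 | eefdceggcccgcfdc
  11 |   8 | efdceggcccgcfdc
  12 |  12 | eggcccgcfdc
  13 |   3 | eggfeefdceggcccgcfdc
  14 |  20 | fdc
  15 |   9 | fdceggcccgcfdc
  16 |   6 | feefdceggcccgcfdc
  17 |  14 | gcccgcfdc
  18 |  18 | gcfdc
  19 |   2 | geggfeefdceggcccgcfdc
  20 |   5 | gfeefdceggcccgcfdc
  21 |  13 | ggcccgcfdc
  22 |   4 | ggfeefdceggcccgcfdc

SA = [1, 22, 15, 16, 11, 19, 17, 0, 21, 10, 7, 8, 12, 3, 20, 9, 6, 14, 18, 2, 5, 13, 4]
[i] adj suffixes → lcp
  [1] 1/22 → 0 ('')
  [2] 22/15 → 1 ('c')
  [3] 15/16 → 2 ('cc')
  [4] 16/11 → 1 ('c')
  [5] 11/19 → 1 ('c')
  [6] 19/17 → 1 ('c')
  [7] 17/0 → 0 ('')
  [8] 0/21 → 1 ('d')
  [9] 21/10 → 2 ('dc')
  [10] 10/7 → 0 ('')
  [11] 7/8 → 1 ('e')
  [12] 8/12 → 1 ('e')
  [13] 12/3 → 3 ('egg')
  [14] 3/20 → 0 ('')
  [15] 20/9 → 3 ('fdc')
  [16] 9/6 → 1 ('f')
  [17] 6/14 → 0 ('')
  [18] 14/18 → 2 ('gc')
  [19] 18/2 → 1 ('g')
  [20] 2/5 → 1 ('g')
  [21] 5/13 → 1 ('g')
  [22] 13/4 → 2 ('gg')

[0, 0, 1, 2, 1, 1, 1, 0, 1, 2, 0, 1, 1, 3, 0, 3, 1, 0, 2, 1, 1, 1, 2]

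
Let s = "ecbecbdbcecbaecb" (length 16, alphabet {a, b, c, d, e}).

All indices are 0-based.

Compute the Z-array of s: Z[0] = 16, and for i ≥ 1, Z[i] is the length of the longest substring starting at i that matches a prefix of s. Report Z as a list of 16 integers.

Z[0]=16
i=1: fresh scan; Z[1]=0
i=2: fresh scan; Z[2]=0
i=3: fresh scan; Z[3]=3 grow→box=[3,6)
i=4: min(r-i=2, Z[1]=0)=0; Z[4]=0
i=5: min(r-i=1, Z[2]=0)=0; Z[5]=0
i=6: fresh scan; Z[6]=0
i=7: fresh scan; Z[7]=0
i=8: fresh scan; Z[8]=0
i=9: fresh scan; Z[9]=3 grow→box=[9,12)
i=10: min(r-i=2, Z[1]=0)=0; Z[10]=0
i=11: min(r-i=1, Z[2]=0)=0; Z[11]=0
i=12: fresh scan; Z[12]=0
i=13: fresh scan; Z[13]=3 grow→box=[13,16)
i=14: min(r-i=2, Z[1]=0)=0; Z[14]=0
i=15: min(r-i=1, Z[2]=0)=0; Z[15]=0

[16, 0, 0, 3, 0, 0, 0, 0, 0, 3, 0, 0, 0, 3, 0, 0]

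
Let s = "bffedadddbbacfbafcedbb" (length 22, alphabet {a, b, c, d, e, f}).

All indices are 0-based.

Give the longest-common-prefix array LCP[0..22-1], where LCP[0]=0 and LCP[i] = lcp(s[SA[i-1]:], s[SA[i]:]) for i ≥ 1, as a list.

rank | idx | suffix
   0 |  11 | acfbafcedbb
   1 |   5 | adddbbacfbafcedbb
   2 |  15 | afcedbb
   3 |  21 | b
   4 |  10 | bacfbafcedbb
   5 |  14 | bafcedbb
   6 |  20 | bb
   7 |   9 | bbacfbafcedbb
   8 |   0 | bffedadddbbacfbafcedbb
   9 |  17 | cedbb
  10 |  12 | cfbafcedbb
  11 |   4 | dadddbbacfbafcedbb
  12 |  19 | dbb
  13 |   8 | dbbacfbafcedbb
  14 |   7 | ddbbacfbafcedbb
  15 |   6 | dddbbacfbafcedbb
  16 |   3 | edadddbbacfbafcedbb
  17 |  18 | edbb
  18 |  13 | fbafcedbb
  19 |  16 | fcedbb
  20 |   2 | fedadddbbacfbafcedbb
  21 |   1 | ffedadddbbacfbafcedbb

SA = [11, 5, 15, 21, 10, 14, 20, 9, 0, 17, 12, 4, 19, 8, 7, 6, 3, 18, 13, 16, 2, 1]
rank  pair      lcp
   1  s[11:],s[5:]  1  'a'
   2  s[5:],s[15:]  1  'a'
   3  s[15:],s[21:]  0  ''
   4  s[21:],s[10:]  1  'b'
   5  s[10:],s[14:]  2  'ba'
   6  s[14:],s[20:]  1  'b'
   7  s[20:],s[9:]  2  'bb'
   8  s[9:],s[0:]  1  'b'
   9  s[0:],s[17:]  0  ''
  10  s[17:],s[12:]  1  'c'
  11  s[12:],s[4:]  0  ''
  12  s[4:],s[19:]  1  'd'
  13  s[19:],s[8:]  3  'dbb'
  14  s[8:],s[7:]  1  'd'
  15  s[7:],s[6:]  2  'dd'
  16  s[6:],s[3:]  0  ''
  17  s[3:],s[18:]  2  'ed'
  18  s[18:],s[13:]  0  ''
  19  s[13:],s[16:]  1  'f'
  20  s[16:],s[2:]  1  'f'
  21  s[2:],s[1:]  1  'f'

[0, 1, 1, 0, 1, 2, 1, 2, 1, 0, 1, 0, 1, 3, 1, 2, 0, 2, 0, 1, 1, 1]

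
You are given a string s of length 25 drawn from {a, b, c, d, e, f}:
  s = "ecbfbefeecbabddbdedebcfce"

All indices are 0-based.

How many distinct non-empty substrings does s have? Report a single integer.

301

rank | idx | suffix
   0 |  11 | abddbdedebcfce
   1 |  10 | babddbdedebcfce
   2 |  20 | bcfce
   3 |  12 | bddbdedebcfce
   4 |  15 | bdedebcfce
   5 |   4 | befeecbabddbdedebcfce
   6 |   2 | bfbefeecbabddbdedebcfce
   7 |   9 | cbabddbdedebcfce
   8 |   1 | cbfbefeecbabddbdedebcfce
   9 |  23 | ce
  10 |  21 | cfce
  11 |  14 | dbdedebcfce
  12 |  13 | ddbdedebcfce
  13 |  18 | debcfce
  14 |  16 | dedebcfce
  15 |  24 | e
  16 |  19 | ebcfce
  17 |   8 | ecbabddbdedebcfce
  18 |   0 | ecbfbefeecbabddbdedebcfce
  19 |  17 | edebcfce
  20 |   7 | eecbabddbdedebcfce
  21 |   5 | efeecbabddbdedebcfce
  22 |   3 | fbefeecbabddbdedebcfce
  23 |  22 | fce
  24 |   6 | feecbabddbdedebcfce

SA = [11, 10, 20, 12, 15, 4, 2, 9, 1, 23, 21, 14, 13, 18, 16, 24, 19, 8, 0, 17, 7, 5, 3, 22, 6]
[i] adj suffixes → lcp
  [1] 11/10 → 0 ('')
  [2] 10/20 → 1 ('b')
  [3] 20/12 → 1 ('b')
  [4] 12/15 → 2 ('bd')
  [5] 15/4 → 1 ('b')
  [6] 4/2 → 1 ('b')
  [7] 2/9 → 0 ('')
  [8] 9/1 → 2 ('cb')
  [9] 1/23 → 1 ('c')
  [10] 23/21 → 1 ('c')
  [11] 21/14 → 0 ('')
  [12] 14/13 → 1 ('d')
  [13] 13/18 → 1 ('d')
  [14] 18/16 → 2 ('de')
  [15] 16/24 → 0 ('')
  [16] 24/19 → 1 ('e')
  [17] 19/8 → 1 ('e')
  [18] 8/0 → 3 ('ecb')
  [19] 0/17 → 1 ('e')
  [20] 17/7 → 1 ('e')
  [21] 7/5 → 1 ('e')
  [22] 5/3 → 0 ('')
  [23] 3/22 → 1 ('f')
  [24] 22/6 → 1 ('f')

n(n+1)/2 = 25·26/2 = 325
Σ LCP = 0 + 0 + 1 + 1 + 2 + 1 + 1 + 0 + 2 + 1 + 1 + 0 + 1 + 1 + 2 + 0 + 1 + 1 + 3 + 1 + 1 + 1 + 0 + 1 + 1 = 24
distinct = 325 − 24 = 301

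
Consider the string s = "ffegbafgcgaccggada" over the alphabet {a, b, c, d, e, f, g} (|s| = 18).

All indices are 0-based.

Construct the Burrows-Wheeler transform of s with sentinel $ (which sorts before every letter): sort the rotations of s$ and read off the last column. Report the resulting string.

adggbgagcaff$acgefc

rank  rotation             last
    0  $ffegbafgcgaccggada  a
    1  a$ffegbafgcgaccggad  d
    2  accggada$ffegbafgcg  g
    3  ada$ffegbafgcgaccgg  g
    4  afgcgaccggada$ffegb  b
    5  bafgcgaccggada$ffeg  g
    6  ccggada$ffegbafgcga  a
    7  cgaccggada$ffegbafg  g
    8  cggada$ffegbafgcgac  c
    9  da$ffegbafgcgaccgga  a
   10  egbafgcgaccggada$ff  f
   11  fegbafgcgaccggada$f  f
   12  ffegbafgcgaccggada$  $
   13  fgcgaccggada$ffegba  a
   14  gaccggada$ffegbafgc  c
   15  gada$ffegbafgcgaccg  g
   16  gbafgcgaccggada$ffe  e
   17  gcgaccggada$ffegbaf  f
   18  ggada$ffegbafgcgacc  c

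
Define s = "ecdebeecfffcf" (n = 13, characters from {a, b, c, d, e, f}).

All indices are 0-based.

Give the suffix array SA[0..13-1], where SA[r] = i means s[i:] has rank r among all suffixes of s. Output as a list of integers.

[4, 1, 11, 7, 2, 3, 0, 6, 5, 12, 10, 9, 8]

sorted suffixes:
  #0 SA[0]=4  'beecfffcf'
  #1 SA[1]=1  'cdebeecfffcf'
  #2 SA[2]=11  'cf'
  #3 SA[3]=7  'cfffcf'
  #4 SA[4]=2  'debeecfffcf'
  #5 SA[5]=3  'ebeecfffcf'
  #6 SA[6]=0  'ecdebeecfffcf'
  #7 SA[7]=6  'ecfffcf'
  #8 SA[8]=5  'eecfffcf'
  #9 SA[9]=12  'f'
  #10 SA[10]=10  'fcf'
  #11 SA[11]=9  'ffcf'
  #12 SA[12]=8  'fffcf'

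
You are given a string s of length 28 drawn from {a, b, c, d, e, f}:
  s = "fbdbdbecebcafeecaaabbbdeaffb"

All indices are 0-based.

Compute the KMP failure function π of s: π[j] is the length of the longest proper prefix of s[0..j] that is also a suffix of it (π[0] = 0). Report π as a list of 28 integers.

π[0] = 0
j=1 s[j]='b': π[1]=0 (border '')
j=2 s[j]='d': π[2]=0 (border '')
j=3 s[j]='b': π[3]=0 (border '')
j=4 s[j]='d': π[4]=0 (border '')
j=5 s[j]='b': π[5]=0 (border '')
j=6 s[j]='e': π[6]=0 (border '')
j=7 s[j]='c': π[7]=0 (border '')
j=8 s[j]='e': π[8]=0 (border '')
j=9 s[j]='b': π[9]=0 (border '')
j=10 s[j]='c': π[10]=0 (border '')
j=11 s[j]='a': π[11]=0 (border '')
j=12 s[j]='f': π[12]=1 (border 'f')
j=13 s[j]='e': k: 1→0; π[13]=0 (border '')
j=14 s[j]='e': π[14]=0 (border '')
j=15 s[j]='c': π[15]=0 (border '')
j=16 s[j]='a': π[16]=0 (border '')
j=17 s[j]='a': π[17]=0 (border '')
j=18 s[j]='a': π[18]=0 (border '')
j=19 s[j]='b': π[19]=0 (border '')
j=20 s[j]='b': π[20]=0 (border '')
j=21 s[j]='b': π[21]=0 (border '')
j=22 s[j]='d': π[22]=0 (border '')
j=23 s[j]='e': π[23]=0 (border '')
j=24 s[j]='a': π[24]=0 (border '')
j=25 s[j]='f': π[25]=1 (border 'f')
j=26 s[j]='f': k: 1→0; π[26]=1 (border 'f')
j=27 s[j]='b': π[27]=2 (border 'fb')

[0, 0, 0, 0, 0, 0, 0, 0, 0, 0, 0, 0, 1, 0, 0, 0, 0, 0, 0, 0, 0, 0, 0, 0, 0, 1, 1, 2]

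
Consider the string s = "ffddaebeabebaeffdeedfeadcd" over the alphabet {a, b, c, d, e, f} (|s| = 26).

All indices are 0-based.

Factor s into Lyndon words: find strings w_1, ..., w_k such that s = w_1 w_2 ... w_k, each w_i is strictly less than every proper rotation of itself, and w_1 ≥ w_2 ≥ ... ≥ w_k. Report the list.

["f", "f", "d", "d", "aebe", "abebaeffdeedfeadcd"]

emit factor 1: 'f' (i=0, period=1)
emit factor 2: 'f' (i=1, period=1)
emit factor 3: 'd' (i=2, period=1)
emit factor 4: 'd' (i=3, period=1)
emit factor 5: 'aebe' (i=4, period=4)
emit factor 6: 'abebaeffdeedfeadcd' (i=8, period=18)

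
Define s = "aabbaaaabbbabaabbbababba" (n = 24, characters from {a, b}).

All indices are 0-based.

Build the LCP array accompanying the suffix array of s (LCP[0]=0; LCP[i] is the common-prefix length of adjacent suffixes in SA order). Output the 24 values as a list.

rank | idx | suffix
   0 |  23 | a
   1 |   4 | aaaabbbabaabbbababba
   2 |   5 | aaabbbabaabbbababba
   3 |   0 | aabbaaaabbbabaabbbababba
   4 |   6 | aabbbabaabbbababba
   5 |  13 | aabbbababba
   6 |  11 | abaabbbababba
   7 |  18 | ababba
   8 |  20 | abba
   9 |   1 | abbaaaabbbabaabbbababba
  10 |   7 | abbbabaabbbababba
  11 |  14 | abbbababba
  12 |  22 | ba
  13 |   3 | baaaabbbabaabbbababba
  14 |  12 | baabbbababba
  15 |  10 | babaabbbababba
  16 |  17 | bababba
  17 |  19 | babba
  18 |  21 | bba
  19 |   2 | bbaaaabbbabaabbbababba
  20 |   9 | bbabaabbbababba
  21 |  16 | bbababba
  22 |   8 | bbbabaabbbababba
  23 |  15 | bbbababba

SA = [23, 4, 5, 0, 6, 13, 11, 18, 20, 1, 7, 14, 22, 3, 12, 10, 17, 19, 21, 2, 9, 16, 8, 15]
i: (SA[i-1],SA[i]) lcp shared
  1: (23,4) 1 'a'
  2: (4,5) 3 'aaa'
  3: (5,0) 2 'aa'
  4: (0,6) 4 'aabb'
  5: (6,13) 8 'aabbbaba'
  6: (13,11) 1 'a'
  7: (11,18) 3 'aba'
  8: (18,20) 2 'ab'
  9: (20,1) 4 'abba'
  10: (1,7) 3 'abb'
  11: (7,14) 7 'abbbaba'
  12: (14,22) 0 ''
  13: (22,3) 2 'ba'
  14: (3,12) 3 'baa'
  15: (12,10) 2 'ba'
  16: (10,17) 4 'baba'
  17: (17,19) 3 'bab'
  18: (19,21) 1 'b'
  19: (21,2) 3 'bba'
  20: (2,9) 3 'bba'
  21: (9,16) 5 'bbaba'
  22: (16,8) 2 'bb'
  23: (8,15) 6 'bbbaba'

[0, 1, 3, 2, 4, 8, 1, 3, 2, 4, 3, 7, 0, 2, 3, 2, 4, 3, 1, 3, 3, 5, 2, 6]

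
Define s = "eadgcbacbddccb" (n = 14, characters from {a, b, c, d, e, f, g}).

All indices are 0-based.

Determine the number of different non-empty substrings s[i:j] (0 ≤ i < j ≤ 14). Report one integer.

95

rank→(start, suffix):
  0 → (6, 'acbddccb')
  1 → (1, 'adgcbacbddccb')
  2 → (13, 'b')
  3 → (5, 'bacbddccb')
  4 → (8, 'bddccb')
  5 → (12, 'cb')
  6 → (4, 'cbacbddccb')
  7 → (7, 'cbddccb')
  8 → (11, 'ccb')
  9 → (10, 'dccb')
  10 → (9, 'ddccb')
  11 → (2, 'dgcbacbddccb')
  12 → (0, 'eadgcbacbddccb')
  13 → (3, 'gcbacbddccb')

SA = [6, 1, 13, 5, 8, 12, 4, 7, 11, 10, 9, 2, 0, 3]
i: (SA[i-1],SA[i]) lcp shared
  1: (6,1) 1 'a'
  2: (1,13) 0 ''
  3: (13,5) 1 'b'
  4: (5,8) 1 'b'
  5: (8,12) 0 ''
  6: (12,4) 2 'cb'
  7: (4,7) 2 'cb'
  8: (7,11) 1 'c'
  9: (11,10) 0 ''
  10: (10,9) 1 'd'
  11: (9,2) 1 'd'
  12: (2,0) 0 ''
  13: (0,3) 0 ''

n(n+1)/2 = 14·15/2 = 105
Σ LCP = 0 + 1 + 0 + 1 + 1 + 0 + 2 + 2 + 1 + 0 + 1 + 1 + 0 + 0 = 10
distinct = 105 − 10 = 95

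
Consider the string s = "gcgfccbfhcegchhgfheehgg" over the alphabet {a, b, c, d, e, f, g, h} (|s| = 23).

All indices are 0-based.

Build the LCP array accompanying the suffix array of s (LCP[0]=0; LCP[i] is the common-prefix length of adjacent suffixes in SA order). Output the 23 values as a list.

rank→(start, suffix):
  0 → (6, 'bfhcegchhgfheehgg')
  1 → (5, 'cbfhcegchhgfheehgg')
  2 → (4, 'ccbfhcegchhgfheehgg')
  3 → (9, 'cegchhgfheehgg')
  4 → (1, 'cgfccbfhcegchhgfheehgg')
  5 → (12, 'chhgfheehgg')
  6 → (18, 'eehgg')
  7 → (10, 'egchhgfheehgg')
  8 → (19, 'ehgg')
  9 → (3, 'fccbfhcegchhgfheehgg')
  10 → (7, 'fhcegchhgfheehgg')
  11 → (16, 'fheehgg')
  12 → (22, 'g')
  13 → (0, 'gcgfccbfhcegchhgfheehgg')
  14 → (11, 'gchhgfheehgg')
  15 → (2, 'gfccbfhcegchhgfheehgg')
  16 → (15, 'gfheehgg')
  17 → (21, 'gg')
  18 → (8, 'hcegchhgfheehgg')
  19 → (17, 'heehgg')
  20 → (14, 'hgfheehgg')
  21 → (20, 'hgg')
  22 → (13, 'hhgfheehgg')

SA = [6, 5, 4, 9, 1, 12, 18, 10, 19, 3, 7, 16, 22, 0, 11, 2, 15, 21, 8, 17, 14, 20, 13]
rank  pair      lcp
   1  s[6:],s[5:]  0  ''
   2  s[5:],s[4:]  1  'c'
   3  s[4:],s[9:]  1  'c'
   4  s[9:],s[1:]  1  'c'
   5  s[1:],s[12:]  1  'c'
   6  s[12:],s[18:]  0  ''
   7  s[18:],s[10:]  1  'e'
   8  s[10:],s[19:]  1  'e'
   9  s[19:],s[3:]  0  ''
  10  s[3:],s[7:]  1  'f'
  11  s[7:],s[16:]  2  'fh'
  12  s[16:],s[22:]  0  ''
  13  s[22:],s[0:]  1  'g'
  14  s[0:],s[11:]  2  'gc'
  15  s[11:],s[2:]  1  'g'
  16  s[2:],s[15:]  2  'gf'
  17  s[15:],s[21:]  1  'g'
  18  s[21:],s[8:]  0  ''
  19  s[8:],s[17:]  1  'h'
  20  s[17:],s[14:]  1  'h'
  21  s[14:],s[20:]  2  'hg'
  22  s[20:],s[13:]  1  'h'

[0, 0, 1, 1, 1, 1, 0, 1, 1, 0, 1, 2, 0, 1, 2, 1, 2, 1, 0, 1, 1, 2, 1]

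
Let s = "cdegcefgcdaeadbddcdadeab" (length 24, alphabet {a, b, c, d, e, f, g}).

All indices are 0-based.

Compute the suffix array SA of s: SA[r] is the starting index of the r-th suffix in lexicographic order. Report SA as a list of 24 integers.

[22, 12, 19, 10, 23, 14, 17, 8, 0, 4, 18, 9, 13, 16, 15, 20, 1, 21, 11, 5, 2, 6, 7, 3]

rank→(start, suffix):
  0 → (22, 'ab')
  1 → (12, 'adbddcdadeab')
  2 → (19, 'adeab')
  3 → (10, 'aeadbddcdadeab')
  4 → (23, 'b')
  5 → (14, 'bddcdadeab')
  6 → (17, 'cdadeab')
  7 → (8, 'cdaeadbddcdadeab')
  8 → (0, 'cdegcefgcdaeadbddcdadeab')
  9 → (4, 'cefgcdaeadbddcdadeab')
  10 → (18, 'dadeab')
  11 → (9, 'daeadbddcdadeab')
  12 → (13, 'dbddcdadeab')
  13 → (16, 'dcdadeab')
  14 → (15, 'ddcdadeab')
  15 → (20, 'deab')
  16 → (1, 'degcefgcdaeadbddcdadeab')
  17 → (21, 'eab')
  18 → (11, 'eadbddcdadeab')
  19 → (5, 'efgcdaeadbddcdadeab')
  20 → (2, 'egcefgcdaeadbddcdadeab')
  21 → (6, 'fgcdaeadbddcdadeab')
  22 → (7, 'gcdaeadbddcdadeab')
  23 → (3, 'gcefgcdaeadbddcdadeab')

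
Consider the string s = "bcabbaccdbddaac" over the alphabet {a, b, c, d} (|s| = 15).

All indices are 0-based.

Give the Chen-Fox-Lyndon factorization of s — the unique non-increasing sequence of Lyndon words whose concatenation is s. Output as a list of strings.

["bc", "abbaccdbdd", "aac"]

emit factor 1: 'bc' (i=0, period=2)
emit factor 2: 'abbaccdbdd' (i=2, period=10)
emit factor 3: 'aac' (i=12, period=3)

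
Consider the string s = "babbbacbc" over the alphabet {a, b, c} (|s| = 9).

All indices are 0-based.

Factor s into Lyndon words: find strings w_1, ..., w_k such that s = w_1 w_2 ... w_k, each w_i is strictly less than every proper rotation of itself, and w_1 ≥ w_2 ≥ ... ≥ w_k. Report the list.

emit factor 1: 'b' (i=0, period=1)
emit factor 2: 'abbbacbc' (i=1, period=8)

["b", "abbbacbc"]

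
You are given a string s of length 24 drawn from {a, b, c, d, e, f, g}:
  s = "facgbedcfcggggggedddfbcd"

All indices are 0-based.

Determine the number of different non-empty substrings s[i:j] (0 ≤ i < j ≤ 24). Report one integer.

270

sorted suffixes:
  #0 SA[0]=1  'acgbedcfcggggggedddfbcd'
  #1 SA[1]=21  'bcd'
  #2 SA[2]=4  'bedcfcggggggedddfbcd'
  #3 SA[3]=22  'cd'
  #4 SA[4]=7  'cfcggggggedddfbcd'
  #5 SA[5]=2  'cgbedcfcggggggedddfbcd'
  #6 SA[6]=9  'cggggggedddfbcd'
  #7 SA[7]=23  'd'
  #8 SA[8]=6  'dcfcggggggedddfbcd'
  #9 SA[9]=17  'dddfbcd'
  #10 SA[10]=18  'ddfbcd'
  #11 SA[11]=19  'dfbcd'
  #12 SA[12]=5  'edcfcggggggedddfbcd'
  #13 SA[13]=16  'edddfbcd'
  #14 SA[14]=0  'facgbedcfcggggggedddfbcd'
  #15 SA[15]=20  'fbcd'
  #16 SA[16]=8  'fcggggggedddfbcd'
  #17 SA[17]=3  'gbedcfcggggggedddfbcd'
  #18 SA[18]=15  'gedddfbcd'
  #19 SA[19]=14  'ggedddfbcd'
  #20 SA[20]=13  'gggedddfbcd'
  #21 SA[21]=12  'ggggedddfbcd'
  #22 SA[22]=11  'gggggedddfbcd'
  #23 SA[23]=10  'ggggggedddfbcd'

SA = [1, 21, 4, 22, 7, 2, 9, 23, 6, 17, 18, 19, 5, 16, 0, 20, 8, 3, 15, 14, 13, 12, 11, 10]
rank  pair      lcp
   1  s[1:],s[21:]  0  ''
   2  s[21:],s[4:]  1  'b'
   3  s[4:],s[22:]  0  ''
   4  s[22:],s[7:]  1  'c'
   5  s[7:],s[2:]  1  'c'
   6  s[2:],s[9:]  2  'cg'
   7  s[9:],s[23:]  0  ''
   8  s[23:],s[6:]  1  'd'
   9  s[6:],s[17:]  1  'd'
  10  s[17:],s[18:]  2  'dd'
  11  s[18:],s[19:]  1  'd'
  12  s[19:],s[5:]  0  ''
  13  s[5:],s[16:]  2  'ed'
  14  s[16:],s[0:]  0  ''
  15  s[0:],s[20:]  1  'f'
  16  s[20:],s[8:]  1  'f'
  17  s[8:],s[3:]  0  ''
  18  s[3:],s[15:]  1  'g'
  19  s[15:],s[14:]  1  'g'
  20  s[14:],s[13:]  2  'gg'
  21  s[13:],s[12:]  3  'ggg'
  22  s[12:],s[11:]  4  'gggg'
  23  s[11:],s[10:]  5  'ggggg'

n(n+1)/2 = 24·25/2 = 300
Σ LCP = 0 + 0 + 1 + 0 + 1 + 1 + 2 + 0 + 1 + 1 + 2 + 1 + 0 + 2 + 0 + 1 + 1 + 0 + 1 + 1 + 2 + 3 + 4 + 5 = 30
distinct = 300 − 30 = 270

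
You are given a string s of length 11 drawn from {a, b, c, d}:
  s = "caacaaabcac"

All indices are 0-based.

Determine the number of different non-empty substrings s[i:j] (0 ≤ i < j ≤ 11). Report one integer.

sorted suffixes:
  #0 SA[0]=4  'aaabcac'
  #1 SA[1]=5  'aabcac'
  #2 SA[2]=1  'aacaaabcac'
  #3 SA[3]=6  'abcac'
  #4 SA[4]=9  'ac'
  #5 SA[5]=2  'acaaabcac'
  #6 SA[6]=7  'bcac'
  #7 SA[7]=10  'c'
  #8 SA[8]=3  'caaabcac'
  #9 SA[9]=0  'caacaaabcac'
  #10 SA[10]=8  'cac'

SA = [4, 5, 1, 6, 9, 2, 7, 10, 3, 0, 8]
[i] adj suffixes → lcp
  [1] 4/5 → 2 ('aa')
  [2] 5/1 → 2 ('aa')
  [3] 1/6 → 1 ('a')
  [4] 6/9 → 1 ('a')
  [5] 9/2 → 2 ('ac')
  [6] 2/7 → 0 ('')
  [7] 7/10 → 0 ('')
  [8] 10/3 → 1 ('c')
  [9] 3/0 → 3 ('caa')
  [10] 0/8 → 2 ('ca')

n(n+1)/2 = 11·12/2 = 66
Σ LCP = 0 + 2 + 2 + 1 + 1 + 2 + 0 + 0 + 1 + 3 + 2 = 14
distinct = 66 − 14 = 52

52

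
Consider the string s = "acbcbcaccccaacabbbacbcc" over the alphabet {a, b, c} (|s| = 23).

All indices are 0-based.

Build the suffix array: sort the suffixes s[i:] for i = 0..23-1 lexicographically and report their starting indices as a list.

[11, 14, 12, 0, 18, 6, 17, 16, 15, 4, 2, 20, 22, 10, 13, 5, 3, 1, 19, 21, 9, 8, 7]

rank | idx | suffix
   0 |  11 | aacabbbacbcc
   1 |  14 | abbbacbcc
   2 |  12 | acabbbacbcc
   3 |   0 | acbcbcaccccaacabbbacbcc
   4 |  18 | acbcc
   5 |   6 | accccaacabbbacbcc
   6 |  17 | bacbcc
   7 |  16 | bbacbcc
   8 |  15 | bbbacbcc
   9 |   4 | bcaccccaacabbbacbcc
  10 |   2 | bcbcaccccaacabbbacbcc
  11 |  20 | bcc
  12 |  22 | c
  13 |  10 | caacabbbacbcc
  14 |  13 | cabbbacbcc
  15 |   5 | caccccaacabbbacbcc
  16 |   3 | cbcaccccaacabbbacbcc
  17 |   1 | cbcbcaccccaacabbbacbcc
  18 |  19 | cbcc
  19 |  21 | cc
  20 |   9 | ccaacabbbacbcc
  21 |   8 | cccaacabbbacbcc
  22 |   7 | ccccaacabbbacbcc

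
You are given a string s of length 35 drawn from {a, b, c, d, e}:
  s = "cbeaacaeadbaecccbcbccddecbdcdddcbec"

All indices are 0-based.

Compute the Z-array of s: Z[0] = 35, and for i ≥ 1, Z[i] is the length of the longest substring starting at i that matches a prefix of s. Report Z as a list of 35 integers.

[35, 0, 0, 0, 0, 1, 0, 0, 0, 0, 0, 0, 0, 1, 1, 2, 0, 2, 0, 1, 1, 0, 0, 0, 2, 0, 0, 1, 0, 0, 0, 3, 0, 0, 1]

Z[0]=35
i=1: outside box; Z[1]=0
i=2: outside box; Z[2]=0
i=3: outside box; Z[3]=0
i=4: outside box; Z[4]=0
i=5: outside box; Z[5]=1 scan→box=[5,6)
i=6: outside box; Z[6]=0
i=7: outside box; Z[7]=0
i=8: outside box; Z[8]=0
i=9: outside box; Z[9]=0
i=10: outside box; Z[10]=0
i=11: outside box; Z[11]=0
i=12: outside box; Z[12]=0
i=13: outside box; Z[13]=1 scan→box=[13,14)
i=14: outside box; Z[14]=1 scan→box=[14,15)
i=15: outside box; Z[15]=2 scan→box=[15,17)
i=16: min(r-i=1, Z[1]=0)=0; Z[16]=0
i=17: outside box; Z[17]=2 scan→box=[17,19)
i=18: min(r-i=1, Z[1]=0)=0; Z[18]=0
i=19: outside box; Z[19]=1 scan→box=[19,20)
i=20: outside box; Z[20]=1 scan→box=[20,21)
i=21: outside box; Z[21]=0
i=22: outside box; Z[22]=0
i=23: outside box; Z[23]=0
i=24: outside box; Z[24]=2 scan→box=[24,26)
i=25: min(r-i=1, Z[1]=0)=0; Z[25]=0
i=26: outside box; Z[26]=0
i=27: outside box; Z[27]=1 scan→box=[27,28)
i=28: outside box; Z[28]=0
i=29: outside box; Z[29]=0
i=30: outside box; Z[30]=0
i=31: outside box; Z[31]=3 scan→box=[31,34)
i=32: min(r-i=2, Z[1]=0)=0; Z[32]=0
i=33: min(r-i=1, Z[2]=0)=0; Z[33]=0
i=34: outside box; Z[34]=1 scan→box=[34,35)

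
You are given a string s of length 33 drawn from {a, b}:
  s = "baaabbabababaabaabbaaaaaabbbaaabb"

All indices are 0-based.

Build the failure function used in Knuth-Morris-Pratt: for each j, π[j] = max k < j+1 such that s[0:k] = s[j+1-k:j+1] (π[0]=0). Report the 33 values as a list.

[0, 0, 0, 0, 1, 1, 2, 1, 2, 1, 2, 1, 2, 3, 1, 2, 3, 1, 1, 2, 3, 4, 0, 0, 0, 1, 1, 1, 2, 3, 4, 5, 6]

π[0] = 0
j=1 s[j]='a': π[1]=0 (border '')
j=2 s[j]='a': π[2]=0 (border '')
j=3 s[j]='a': π[3]=0 (border '')
j=4 s[j]='b': π[4]=1 (border 'b')
j=5 s[j]='b': k: 1→0; π[5]=1 (border 'b')
j=6 s[j]='a': π[6]=2 (border 'ba')
j=7 s[j]='b': k: 2→0; π[7]=1 (border 'b')
j=8 s[j]='a': π[8]=2 (border 'ba')
j=9 s[j]='b': k: 2→0; π[9]=1 (border 'b')
j=10 s[j]='a': π[10]=2 (border 'ba')
j=11 s[j]='b': k: 2→0; π[11]=1 (border 'b')
j=12 s[j]='a': π[12]=2 (border 'ba')
j=13 s[j]='a': π[13]=3 (border 'baa')
j=14 s[j]='b': k: 3→0; π[14]=1 (border 'b')
j=15 s[j]='a': π[15]=2 (border 'ba')
j=16 s[j]='a': π[16]=3 (border 'baa')
j=17 s[j]='b': k: 3→0; π[17]=1 (border 'b')
j=18 s[j]='b': k: 1→0; π[18]=1 (border 'b')
j=19 s[j]='a': π[19]=2 (border 'ba')
j=20 s[j]='a': π[20]=3 (border 'baa')
j=21 s[j]='a': π[21]=4 (border 'baaa')
j=22 s[j]='a': k: 4→0; π[22]=0 (border '')
j=23 s[j]='a': π[23]=0 (border '')
j=24 s[j]='a': π[24]=0 (border '')
j=25 s[j]='b': π[25]=1 (border 'b')
j=26 s[j]='b': k: 1→0; π[26]=1 (border 'b')
j=27 s[j]='b': k: 1→0; π[27]=1 (border 'b')
j=28 s[j]='a': π[28]=2 (border 'ba')
j=29 s[j]='a': π[29]=3 (border 'baa')
j=30 s[j]='a': π[30]=4 (border 'baaa')
j=31 s[j]='b': π[31]=5 (border 'baaab')
j=32 s[j]='b': π[32]=6 (border 'baaabb')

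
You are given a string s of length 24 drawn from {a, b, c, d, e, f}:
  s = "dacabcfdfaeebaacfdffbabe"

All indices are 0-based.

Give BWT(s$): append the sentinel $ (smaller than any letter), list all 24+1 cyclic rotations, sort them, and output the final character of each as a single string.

ebcbdafefaaaba$ffbeadfccd

rank  rotation                   last
    0  $dacabcfdfaeebaacfdffbabe  e
    1  aacfdffbabe$dacabcfdfaeeb  b
    2  abcfdfaeebaacfdffbabe$dac  c
    3  abe$dacabcfdfaeebaacfdffb  b
    4  acabcfdfaeebaacfdffbabe$d  d
    5  acfdffbabe$dacabcfdfaeeba  a
    6  aeebaacfdffbabe$dacabcfdf  f
    7  baacfdffbabe$dacabcfdfaee  e
    8  babe$dacabcfdfaeebaacfdff  f
    9  bcfdfaeebaacfdffbabe$daca  a
   10  be$dacabcfdfaeebaacfdffba  a
   11  cabcfdfaeebaacfdffbabe$da  a
   12  cfdfaeebaacfdffbabe$dacab  b
   13  cfdffbabe$dacabcfdfaeebaa  a
   14  dacabcfdfaeebaacfdffbabe$  $
   15  dfaeebaacfdffbabe$dacabcf  f
   16  dffbabe$dacabcfdfaeebaacf  f
   17  e$dacabcfdfaeebaacfdffbab  b
   18  ebaacfdffbabe$dacabcfdfae  e
   19  eebaacfdffbabe$dacabcfdfa  a
   20  faeebaacfdffbabe$dacabcfd  d
   21  fbabe$dacabcfdfaeebaacfdf  f
   22  fdfaeebaacfdffbabe$dacabc  c
   23  fdffbabe$dacabcfdfaeebaac  c
   24  ffbabe$dacabcfdfaeebaacfd  d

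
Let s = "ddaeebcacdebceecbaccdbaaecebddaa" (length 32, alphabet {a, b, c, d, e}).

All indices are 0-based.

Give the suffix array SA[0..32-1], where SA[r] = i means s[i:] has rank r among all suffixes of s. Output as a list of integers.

sorted suffixes:
  #0 SA[0]=31  'a'
  #1 SA[1]=30  'aa'
  #2 SA[2]=22  'aaecebddaa'
  #3 SA[3]=17  'accdbaaecebddaa'
  #4 SA[4]=7  'acdebceecbaccdbaaecebddaa'
  #5 SA[5]=23  'aecebddaa'
  #6 SA[6]=2  'aeebcacdebceecbaccdbaaecebddaa'
  #7 SA[7]=21  'baaecebddaa'
  #8 SA[8]=16  'baccdbaaecebddaa'
  #9 SA[9]=5  'bcacdebceecbaccdbaaecebddaa'
  #10 SA[10]=11  'bceecbaccdbaaecebddaa'
  #11 SA[11]=27  'bddaa'
  #12 SA[12]=6  'cacdebceecbaccdbaaecebddaa'
  #13 SA[13]=15  'cbaccdbaaecebddaa'
  #14 SA[14]=18  'ccdbaaecebddaa'
  #15 SA[15]=19  'cdbaaecebddaa'
  #16 SA[16]=8  'cdebceecbaccdbaaecebddaa'
  #17 SA[17]=25  'cebddaa'
  #18 SA[18]=12  'ceecbaccdbaaecebddaa'
  #19 SA[19]=29  'daa'
  #20 SA[20]=1  'daeebcacdebceecbaccdbaaecebddaa'
  #21 SA[21]=20  'dbaaecebddaa'
  #22 SA[22]=28  'ddaa'
  #23 SA[23]=0  'ddaeebcacdebceecbaccdbaaecebddaa'
  #24 SA[24]=9  'debceecbaccdbaaecebddaa'
  #25 SA[25]=4  'ebcacdebceecbaccdbaaecebddaa'
  #26 SA[26]=10  'ebceecbaccdbaaecebddaa'
  #27 SA[27]=26  'ebddaa'
  #28 SA[28]=14  'ecbaccdbaaecebddaa'
  #29 SA[29]=24  'ecebddaa'
  #30 SA[30]=3  'eebcacdebceecbaccdbaaecebddaa'
  #31 SA[31]=13  'eecbaccdbaaecebddaa'

[31, 30, 22, 17, 7, 23, 2, 21, 16, 5, 11, 27, 6, 15, 18, 19, 8, 25, 12, 29, 1, 20, 28, 0, 9, 4, 10, 26, 14, 24, 3, 13]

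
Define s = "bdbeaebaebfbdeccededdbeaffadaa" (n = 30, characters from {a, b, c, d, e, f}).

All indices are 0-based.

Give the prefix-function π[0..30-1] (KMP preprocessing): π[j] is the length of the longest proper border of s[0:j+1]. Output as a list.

[0, 0, 1, 0, 0, 0, 1, 0, 0, 1, 0, 1, 2, 0, 0, 0, 0, 0, 0, 0, 0, 1, 0, 0, 0, 0, 0, 0, 0, 0]

π[0] = 0
j=1 s[j]='d': π[1]=0 (border '')
j=2 s[j]='b': π[2]=1 (border 'b')
j=3 s[j]='e': k: 1→0; π[3]=0 (border '')
j=4 s[j]='a': π[4]=0 (border '')
j=5 s[j]='e': π[5]=0 (border '')
j=6 s[j]='b': π[6]=1 (border 'b')
j=7 s[j]='a': k: 1→0; π[7]=0 (border '')
j=8 s[j]='e': π[8]=0 (border '')
j=9 s[j]='b': π[9]=1 (border 'b')
j=10 s[j]='f': k: 1→0; π[10]=0 (border '')
j=11 s[j]='b': π[11]=1 (border 'b')
j=12 s[j]='d': π[12]=2 (border 'bd')
j=13 s[j]='e': k: 2→0; π[13]=0 (border '')
j=14 s[j]='c': π[14]=0 (border '')
j=15 s[j]='c': π[15]=0 (border '')
j=16 s[j]='e': π[16]=0 (border '')
j=17 s[j]='d': π[17]=0 (border '')
j=18 s[j]='e': π[18]=0 (border '')
j=19 s[j]='d': π[19]=0 (border '')
j=20 s[j]='d': π[20]=0 (border '')
j=21 s[j]='b': π[21]=1 (border 'b')
j=22 s[j]='e': k: 1→0; π[22]=0 (border '')
j=23 s[j]='a': π[23]=0 (border '')
j=24 s[j]='f': π[24]=0 (border '')
j=25 s[j]='f': π[25]=0 (border '')
j=26 s[j]='a': π[26]=0 (border '')
j=27 s[j]='d': π[27]=0 (border '')
j=28 s[j]='a': π[28]=0 (border '')
j=29 s[j]='a': π[29]=0 (border '')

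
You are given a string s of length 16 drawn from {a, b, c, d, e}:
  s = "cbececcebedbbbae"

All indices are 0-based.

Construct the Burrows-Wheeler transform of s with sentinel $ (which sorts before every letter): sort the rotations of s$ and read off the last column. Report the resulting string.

ebbbdce$eceeaccbb

rank  rotation           last
    0  $cbececcebedbbbae  e
    1  ae$cbececcebedbbb  b
    2  bae$cbececcebedbb  b
    3  bbae$cbececcebedb  b
    4  bbbae$cbececcebed  d
    5  bececcebedbbbae$c  c
    6  bedbbbae$cbececce  e
    7  cbececcebedbbbae$  $
    8  ccebedbbbae$cbece  e
    9  cebedbbbae$cbecec  c
   10  ceccebedbbbae$cbe  e
   11  dbbbae$cbececcebe  e
   12  e$cbececcebedbbba  a
   13  ebedbbbae$cbececc  c
   14  eccebedbbbae$cbec  c
   15  ececcebedbbbae$cb  b
   16  edbbbae$cbececceb  b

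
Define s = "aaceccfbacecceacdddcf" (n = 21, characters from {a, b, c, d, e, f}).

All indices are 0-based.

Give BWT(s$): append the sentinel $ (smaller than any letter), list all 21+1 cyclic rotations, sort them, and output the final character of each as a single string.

f$ebafeeacaadcddcccccc

rank  rotation                last
    0  $aaceccfbacecceacdddcf  f
    1  aaceccfbacecceacdddcf$  $
    2  acdddcf$aaceccfbacecce  e
    3  acecceacdddcf$aaceccfb  b
    4  aceccfbacecceacdddcf$a  a
    5  bacecceacdddcf$aaceccf  f
    6  cceacdddcf$aaceccfbace  e
    7  ccfbacecceacdddcf$aace  e
    8  cdddcf$aaceccfbaceccea  a
    9  ceacdddcf$aaceccfbacec  c
   10  cecceacdddcf$aaceccfba  a
   11  ceccfbacecceacdddcf$aa  a
   12  cf$aaceccfbacecceacddd  d
   13  cfbacecceacdddcf$aacec  c
   14  dcf$aaceccfbacecceacdd  d
   15  ddcf$aaceccfbacecceacd  d
   16  dddcf$aaceccfbacecceac  c
   17  eacdddcf$aaceccfbacecc  c
   18  ecceacdddcf$aaceccfbac  c
   19  eccfbacecceacdddcf$aac  c
   20  f$aaceccfbacecceacdddc  c
   21  fbacecceacdddcf$aacecc  c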